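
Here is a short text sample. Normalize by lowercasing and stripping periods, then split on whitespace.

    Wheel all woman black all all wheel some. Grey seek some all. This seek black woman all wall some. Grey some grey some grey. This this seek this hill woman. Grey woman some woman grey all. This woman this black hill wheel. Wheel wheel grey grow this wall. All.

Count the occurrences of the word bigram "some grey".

4

Scanning the 48 overlapping bigram windows for "some grey":
  position 8–9: some grey
  position 19–20: some grey
  position 21–22: some grey
  position 23–24: some grey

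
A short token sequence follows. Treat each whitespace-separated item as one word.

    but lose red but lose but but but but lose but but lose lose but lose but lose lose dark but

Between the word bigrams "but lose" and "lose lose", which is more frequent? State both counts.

"but lose": 6 occurrences
"lose lose": 2 occurrences

"but lose" (6 vs 2)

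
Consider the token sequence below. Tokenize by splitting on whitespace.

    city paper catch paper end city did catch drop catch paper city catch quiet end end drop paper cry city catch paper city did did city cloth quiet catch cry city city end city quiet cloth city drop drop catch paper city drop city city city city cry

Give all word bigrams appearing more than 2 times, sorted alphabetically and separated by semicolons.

catch paper; city city; paper city

Bigram counts meeting the condition (more than 2 times):
  catch paper: 4
  city city: 4
  paper city: 3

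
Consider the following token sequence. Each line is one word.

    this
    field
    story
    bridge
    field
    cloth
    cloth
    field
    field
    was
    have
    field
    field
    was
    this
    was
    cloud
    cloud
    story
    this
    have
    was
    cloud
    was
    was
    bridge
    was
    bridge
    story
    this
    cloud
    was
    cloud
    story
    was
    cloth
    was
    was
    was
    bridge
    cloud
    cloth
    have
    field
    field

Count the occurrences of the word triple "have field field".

2

Scanning the 43 overlapping trigram windows for "have field field":
  position 11–13: have field field
  position 43–45: have field field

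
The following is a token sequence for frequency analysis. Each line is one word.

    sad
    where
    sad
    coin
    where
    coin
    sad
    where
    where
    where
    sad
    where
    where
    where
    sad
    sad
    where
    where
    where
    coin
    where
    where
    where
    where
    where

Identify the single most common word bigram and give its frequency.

Bigram frequencies (highest first):
  where where: 10
  sad where: 4
  where sad: 3
  coin where: 2
  where coin: 2
  sad coin: 1
  … (2 more, each ≤ 1)

"where where", 10 times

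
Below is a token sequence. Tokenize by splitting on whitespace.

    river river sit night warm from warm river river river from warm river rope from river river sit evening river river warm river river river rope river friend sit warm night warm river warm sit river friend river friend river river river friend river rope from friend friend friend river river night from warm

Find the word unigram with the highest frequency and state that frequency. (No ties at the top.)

Unigram frequencies (highest first):
  river: 23
  warm: 8
  friend: 7
  from: 5
  sit: 4
  night: 3
  … (2 more, each ≤ 3)

"river", 23 times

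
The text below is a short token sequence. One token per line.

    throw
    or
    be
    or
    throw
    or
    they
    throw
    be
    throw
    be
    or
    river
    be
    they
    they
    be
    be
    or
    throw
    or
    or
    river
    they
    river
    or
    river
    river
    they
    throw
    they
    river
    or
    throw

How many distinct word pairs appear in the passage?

20

34 tokens → 33 bigram windows in total.
Repeated bigrams (each contributes count−1 duplicates):
  be or: 3
  or river: 3
  or throw: 3
  throw or: 3
  river or: 2
  river they: 2
  they river: 2
  they throw: 2
  … (1 more repeated)
13 duplicate windows → 33 − 13 = 20 distinct.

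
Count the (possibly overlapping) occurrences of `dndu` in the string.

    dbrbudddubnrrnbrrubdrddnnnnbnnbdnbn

Sliding a length-4 window over the 35 characters (32 positions):
  (no match at any position)

0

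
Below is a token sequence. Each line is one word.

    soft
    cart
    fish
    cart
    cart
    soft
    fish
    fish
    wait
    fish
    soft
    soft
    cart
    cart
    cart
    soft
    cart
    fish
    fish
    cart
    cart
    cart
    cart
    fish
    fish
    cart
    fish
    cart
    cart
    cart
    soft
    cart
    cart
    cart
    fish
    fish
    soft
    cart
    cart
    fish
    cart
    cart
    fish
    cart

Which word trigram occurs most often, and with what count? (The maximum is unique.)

Trigram frequencies (highest first):
  cart cart cart: 5
  cart fish cart: 4
  fish cart cart: 4
  cart cart fish: 4
  cart cart soft: 3
  soft cart cart: 3
  … (14 more, each ≤ 3)

"cart cart cart", 5 times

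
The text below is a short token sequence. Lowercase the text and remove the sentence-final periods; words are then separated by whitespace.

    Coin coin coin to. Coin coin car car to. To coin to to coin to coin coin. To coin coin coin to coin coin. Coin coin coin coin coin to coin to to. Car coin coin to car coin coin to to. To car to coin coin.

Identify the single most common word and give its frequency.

Unigram frequencies (highest first):
  coin: 26
  to: 16
  car: 5

"coin", 26 times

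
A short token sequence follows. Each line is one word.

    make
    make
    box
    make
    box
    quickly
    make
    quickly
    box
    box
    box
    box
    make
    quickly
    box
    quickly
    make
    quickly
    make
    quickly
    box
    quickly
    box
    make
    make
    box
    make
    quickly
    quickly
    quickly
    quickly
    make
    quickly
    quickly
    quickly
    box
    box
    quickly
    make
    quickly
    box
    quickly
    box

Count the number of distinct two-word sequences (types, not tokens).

9

43 tokens → 42 bigram windows in total.
Repeated bigrams (each contributes count−1 duplicates):
  make quickly: 7
  quickly box: 7
  box quickly: 5
  quickly make: 5
  quickly quickly: 5
  box box: 4
  box make: 4
  make box: 3
  … (1 more repeated)
33 duplicate windows → 42 − 33 = 9 distinct.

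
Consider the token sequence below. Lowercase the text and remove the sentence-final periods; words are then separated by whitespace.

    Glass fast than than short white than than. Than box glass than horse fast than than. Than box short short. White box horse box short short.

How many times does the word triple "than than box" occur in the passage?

Scanning the 24 overlapping trigram windows for "than than box":
  position 8–10: than than box
  position 16–18: than than box

2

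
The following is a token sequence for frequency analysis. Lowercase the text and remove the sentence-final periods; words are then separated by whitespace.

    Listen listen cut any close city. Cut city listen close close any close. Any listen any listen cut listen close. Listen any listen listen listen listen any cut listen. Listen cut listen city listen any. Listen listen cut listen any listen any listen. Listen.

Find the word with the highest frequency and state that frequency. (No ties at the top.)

"listen", 21 times

Unigram frequencies (highest first):
  listen: 21
  any: 9
  cut: 6
  close: 5
  city: 3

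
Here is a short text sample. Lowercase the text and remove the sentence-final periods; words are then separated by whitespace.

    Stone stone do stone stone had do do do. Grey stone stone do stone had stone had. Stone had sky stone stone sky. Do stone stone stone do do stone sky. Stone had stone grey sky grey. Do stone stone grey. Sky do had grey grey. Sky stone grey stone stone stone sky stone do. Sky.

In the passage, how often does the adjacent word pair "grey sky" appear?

Scanning the 55 overlapping bigram windows for "grey sky":
  position 35–36: grey sky
  position 41–42: grey sky
  position 46–47: grey sky

3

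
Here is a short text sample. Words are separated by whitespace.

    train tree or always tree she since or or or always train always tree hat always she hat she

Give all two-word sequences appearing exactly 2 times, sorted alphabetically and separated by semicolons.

Bigram counts meeting the condition (exactly 2 times):
  always tree: 2
  or always: 2
  or or: 2

always tree; or always; or or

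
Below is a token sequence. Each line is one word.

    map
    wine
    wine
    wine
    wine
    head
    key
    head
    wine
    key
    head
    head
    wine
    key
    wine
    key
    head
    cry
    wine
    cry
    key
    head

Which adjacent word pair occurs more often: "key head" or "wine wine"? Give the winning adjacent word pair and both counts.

"key head": 4 occurrences
"wine wine": 3 occurrences

"key head" (4 vs 3)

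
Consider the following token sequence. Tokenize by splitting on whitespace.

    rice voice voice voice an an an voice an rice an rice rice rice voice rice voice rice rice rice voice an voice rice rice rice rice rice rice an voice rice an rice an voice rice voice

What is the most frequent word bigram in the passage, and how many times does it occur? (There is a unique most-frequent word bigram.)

"rice rice", 9 times

Bigram frequencies (highest first):
  rice rice: 9
  rice voice: 5
  voice rice: 5
  an voice: 4
  rice an: 4
  voice an: 3
  … (3 more, each ≤ 3)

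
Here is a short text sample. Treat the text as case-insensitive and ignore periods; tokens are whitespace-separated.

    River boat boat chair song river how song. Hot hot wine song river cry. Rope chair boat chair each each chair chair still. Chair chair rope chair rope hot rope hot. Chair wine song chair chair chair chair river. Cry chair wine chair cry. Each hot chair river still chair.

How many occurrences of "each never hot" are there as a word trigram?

0

Scanning the 48 overlapping trigram windows for "each never hot":
  (none found)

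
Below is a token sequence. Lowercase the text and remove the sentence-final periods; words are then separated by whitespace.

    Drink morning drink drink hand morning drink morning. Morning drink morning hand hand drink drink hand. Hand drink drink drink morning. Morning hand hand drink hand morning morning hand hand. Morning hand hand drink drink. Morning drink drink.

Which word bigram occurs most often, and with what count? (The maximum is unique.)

"drink drink", 6 times

Bigram frequencies (highest first):
  drink drink: 6
  drink morning: 5
  hand hand: 5
  morning drink: 4
  morning hand: 4
  hand drink: 4
  … (3 more, each ≤ 3)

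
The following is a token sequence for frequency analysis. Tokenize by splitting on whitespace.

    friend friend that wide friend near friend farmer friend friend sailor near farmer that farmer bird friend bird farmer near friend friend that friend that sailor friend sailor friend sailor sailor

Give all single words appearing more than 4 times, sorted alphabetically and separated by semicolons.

friend; sailor

Unigram counts meeting the condition (more than 4 times):
  friend: 12
  sailor: 5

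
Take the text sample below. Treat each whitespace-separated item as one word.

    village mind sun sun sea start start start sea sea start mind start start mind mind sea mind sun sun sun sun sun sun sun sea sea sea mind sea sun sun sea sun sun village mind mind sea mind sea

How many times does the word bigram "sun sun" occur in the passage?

9

Scanning the 40 overlapping bigram windows for "sun sun":
  position 3–4: sun sun
  position 19–20: sun sun
  position 20–21: sun sun
  position 21–22: sun sun
  position 22–23: sun sun
  position 23–24: sun sun
  position 24–25: sun sun
  position 31–32: sun sun
  position 34–35: sun sun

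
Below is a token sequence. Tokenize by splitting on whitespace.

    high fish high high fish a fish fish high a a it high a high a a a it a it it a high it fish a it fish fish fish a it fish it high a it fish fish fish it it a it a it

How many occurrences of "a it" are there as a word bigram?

8

Scanning the 46 overlapping bigram windows for "a it":
  position 11–12: a it
  position 18–19: a it
  position 20–21: a it
  position 27–28: a it
  position 32–33: a it
  position 37–38: a it
  position 44–45: a it
  position 46–47: a it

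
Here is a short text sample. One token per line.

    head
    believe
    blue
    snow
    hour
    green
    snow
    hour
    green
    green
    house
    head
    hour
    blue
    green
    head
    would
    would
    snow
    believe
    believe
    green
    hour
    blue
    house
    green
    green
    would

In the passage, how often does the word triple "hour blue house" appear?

Scanning the 26 overlapping trigram windows for "hour blue house":
  position 23–25: hour blue house

1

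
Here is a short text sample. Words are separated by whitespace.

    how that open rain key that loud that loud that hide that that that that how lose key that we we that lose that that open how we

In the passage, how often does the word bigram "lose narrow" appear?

0

Scanning the 27 overlapping bigram windows for "lose narrow":
  (none found)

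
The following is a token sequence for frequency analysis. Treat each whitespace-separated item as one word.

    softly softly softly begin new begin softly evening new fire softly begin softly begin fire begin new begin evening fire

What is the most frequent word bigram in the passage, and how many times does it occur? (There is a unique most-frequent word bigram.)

Bigram frequencies (highest first):
  softly begin: 3
  softly softly: 2
  begin new: 2
  new begin: 2
  begin softly: 2
  softly evening: 1
  … (7 more, each ≤ 1)

"softly begin", 3 times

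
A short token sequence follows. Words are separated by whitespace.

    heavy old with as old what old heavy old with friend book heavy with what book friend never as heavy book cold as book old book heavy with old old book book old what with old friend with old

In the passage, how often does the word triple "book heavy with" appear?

2

Scanning the 37 overlapping trigram windows for "book heavy with":
  position 12–14: book heavy with
  position 26–28: book heavy with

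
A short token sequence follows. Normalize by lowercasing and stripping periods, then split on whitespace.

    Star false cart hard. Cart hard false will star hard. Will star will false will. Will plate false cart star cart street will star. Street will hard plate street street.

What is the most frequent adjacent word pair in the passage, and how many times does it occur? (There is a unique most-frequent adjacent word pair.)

"will star", 3 times

Bigram frequencies (highest first):
  will star: 3
  false cart: 2
  cart hard: 2
  false will: 2
  street will: 2
  star false: 1
  … (17 more, each ≤ 1)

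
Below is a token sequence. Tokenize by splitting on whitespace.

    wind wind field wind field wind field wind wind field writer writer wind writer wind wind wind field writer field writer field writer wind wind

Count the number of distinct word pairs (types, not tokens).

8

25 tokens → 24 bigram windows in total.
Repeated bigrams (each contributes count−1 duplicates):
  wind field: 5
  wind wind: 5
  field writer: 4
  field wind: 3
  writer wind: 3
  writer field: 2
16 duplicate windows → 24 − 16 = 8 distinct.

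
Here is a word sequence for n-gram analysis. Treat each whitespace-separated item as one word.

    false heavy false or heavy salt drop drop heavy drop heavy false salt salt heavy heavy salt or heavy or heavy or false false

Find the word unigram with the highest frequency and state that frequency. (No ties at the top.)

Unigram frequencies (highest first):
  heavy: 8
  false: 5
  or: 4
  salt: 4
  drop: 3

"heavy", 8 times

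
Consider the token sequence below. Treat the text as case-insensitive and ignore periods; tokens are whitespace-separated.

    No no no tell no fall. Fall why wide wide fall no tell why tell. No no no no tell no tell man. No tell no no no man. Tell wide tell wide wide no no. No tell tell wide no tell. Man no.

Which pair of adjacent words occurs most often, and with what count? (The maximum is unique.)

Bigram frequencies (highest first):
  no no: 9
  no tell: 7
  tell no: 4
  tell wide: 3
  wide wide: 2
  tell man: 2
  … (14 more, each ≤ 2)

"no no", 9 times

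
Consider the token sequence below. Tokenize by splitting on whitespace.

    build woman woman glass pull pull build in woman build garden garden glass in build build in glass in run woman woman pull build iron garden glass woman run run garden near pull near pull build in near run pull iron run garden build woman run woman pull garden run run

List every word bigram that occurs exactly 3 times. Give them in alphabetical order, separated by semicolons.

build in; pull build

Bigram counts meeting the condition (exactly 3 times):
  build in: 3
  pull build: 3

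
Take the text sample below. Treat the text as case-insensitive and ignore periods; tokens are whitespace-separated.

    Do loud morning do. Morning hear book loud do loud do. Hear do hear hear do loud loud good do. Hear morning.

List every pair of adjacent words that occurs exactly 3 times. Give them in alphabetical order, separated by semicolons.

Bigram counts meeting the condition (exactly 3 times):
  do hear: 3
  do loud: 3

do hear; do loud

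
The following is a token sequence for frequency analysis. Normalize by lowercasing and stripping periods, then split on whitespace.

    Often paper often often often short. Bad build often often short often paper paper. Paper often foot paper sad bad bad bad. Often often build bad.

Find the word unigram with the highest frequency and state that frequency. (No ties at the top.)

Unigram frequencies (highest first):
  often: 10
  paper: 5
  bad: 5
  short: 2
  build: 2
  foot: 1
  … (1 more, each ≤ 1)

"often", 10 times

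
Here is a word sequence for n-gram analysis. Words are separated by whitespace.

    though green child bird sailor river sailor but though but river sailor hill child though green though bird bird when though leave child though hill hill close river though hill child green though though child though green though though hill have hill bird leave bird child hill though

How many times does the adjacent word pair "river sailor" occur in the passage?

2

Scanning the 47 overlapping bigram windows for "river sailor":
  position 6–7: river sailor
  position 11–12: river sailor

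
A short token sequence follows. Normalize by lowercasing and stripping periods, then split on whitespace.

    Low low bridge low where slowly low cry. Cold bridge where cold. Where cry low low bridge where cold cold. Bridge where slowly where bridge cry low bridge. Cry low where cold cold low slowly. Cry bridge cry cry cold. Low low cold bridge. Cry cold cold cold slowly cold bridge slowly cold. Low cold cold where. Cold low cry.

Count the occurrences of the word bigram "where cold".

Scanning the 59 overlapping bigram windows for "where cold":
  position 11–12: where cold
  position 18–19: where cold
  position 31–32: where cold
  position 57–58: where cold

4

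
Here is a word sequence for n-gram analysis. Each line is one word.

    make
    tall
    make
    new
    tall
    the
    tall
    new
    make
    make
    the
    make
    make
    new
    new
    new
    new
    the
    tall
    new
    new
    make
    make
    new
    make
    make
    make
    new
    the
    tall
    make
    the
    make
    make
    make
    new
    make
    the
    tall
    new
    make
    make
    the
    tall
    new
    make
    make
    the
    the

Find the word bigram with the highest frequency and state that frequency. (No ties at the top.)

"make make", 9 times

Bigram frequencies (highest first):
  make make: 9
  new make: 6
  make new: 5
  the tall: 5
  make the: 5
  tall new: 4
  … (8 more, each ≤ 4)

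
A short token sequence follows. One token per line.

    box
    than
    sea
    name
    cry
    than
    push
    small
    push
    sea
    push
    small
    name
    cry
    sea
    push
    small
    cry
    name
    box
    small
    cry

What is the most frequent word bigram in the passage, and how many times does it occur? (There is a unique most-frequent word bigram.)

"push small", 3 times

Bigram frequencies (highest first):
  push small: 3
  name cry: 2
  sea push: 2
  small cry: 2
  box than: 1
  than sea: 1
  … (10 more, each ≤ 1)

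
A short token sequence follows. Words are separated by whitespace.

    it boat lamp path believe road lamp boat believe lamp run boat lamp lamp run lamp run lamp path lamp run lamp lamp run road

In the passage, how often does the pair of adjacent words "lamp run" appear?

Scanning the 24 overlapping bigram windows for "lamp run":
  position 10–11: lamp run
  position 14–15: lamp run
  position 16–17: lamp run
  position 20–21: lamp run
  position 23–24: lamp run

5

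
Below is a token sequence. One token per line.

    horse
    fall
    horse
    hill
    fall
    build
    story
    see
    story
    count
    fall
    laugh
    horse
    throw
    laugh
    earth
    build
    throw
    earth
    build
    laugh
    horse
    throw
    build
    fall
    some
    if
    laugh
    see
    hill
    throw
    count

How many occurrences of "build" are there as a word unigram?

Scanning the 32 tokens for "build":
  position 6: build
  position 17: build
  position 20: build
  position 24: build

4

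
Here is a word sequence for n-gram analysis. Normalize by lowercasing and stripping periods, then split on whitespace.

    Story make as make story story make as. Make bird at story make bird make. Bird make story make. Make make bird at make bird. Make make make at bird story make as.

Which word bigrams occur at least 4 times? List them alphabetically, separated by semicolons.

make bird; make make; story make

Bigram counts meeting the condition (at least 4 times):
  make bird: 5
  make make: 4
  story make: 5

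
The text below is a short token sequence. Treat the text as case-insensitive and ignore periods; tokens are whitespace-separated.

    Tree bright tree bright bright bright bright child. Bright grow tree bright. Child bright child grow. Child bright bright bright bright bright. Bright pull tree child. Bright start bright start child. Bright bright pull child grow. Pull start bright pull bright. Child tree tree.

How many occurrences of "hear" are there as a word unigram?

0

Scanning the 44 tokens for "hear":
  (none found)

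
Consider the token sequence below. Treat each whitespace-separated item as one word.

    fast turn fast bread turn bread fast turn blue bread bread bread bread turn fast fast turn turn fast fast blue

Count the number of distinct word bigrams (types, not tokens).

12

21 tokens → 20 bigram windows in total.
Repeated bigrams (each contributes count−1 duplicates):
  bread bread: 3
  fast turn: 3
  turn fast: 3
  bread turn: 2
  fast fast: 2
8 duplicate windows → 20 − 8 = 12 distinct.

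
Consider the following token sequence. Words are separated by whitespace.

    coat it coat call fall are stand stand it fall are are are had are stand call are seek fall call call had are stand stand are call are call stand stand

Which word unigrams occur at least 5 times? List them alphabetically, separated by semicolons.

Unigram counts meeting the condition (at least 5 times):
  are: 9
  call: 6
  stand: 7

are; call; stand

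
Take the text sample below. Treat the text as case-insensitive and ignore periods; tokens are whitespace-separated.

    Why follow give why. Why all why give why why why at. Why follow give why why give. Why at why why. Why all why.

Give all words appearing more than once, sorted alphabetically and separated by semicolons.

all; at; follow; give; why

Unigram counts meeting the condition (more than once):
  all: 2
  at: 2
  follow: 2
  give: 4
  why: 15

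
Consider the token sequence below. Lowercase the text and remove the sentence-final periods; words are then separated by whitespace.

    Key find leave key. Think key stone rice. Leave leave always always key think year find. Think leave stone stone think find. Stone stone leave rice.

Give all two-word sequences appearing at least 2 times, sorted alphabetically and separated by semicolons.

Bigram counts meeting the condition (at least 2 times):
  key think: 2
  stone stone: 2

key think; stone stone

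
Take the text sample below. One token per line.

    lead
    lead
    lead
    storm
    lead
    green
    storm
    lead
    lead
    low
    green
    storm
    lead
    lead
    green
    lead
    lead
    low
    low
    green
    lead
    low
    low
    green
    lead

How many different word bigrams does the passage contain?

9

25 tokens → 24 bigram windows in total.
Repeated bigrams (each contributes count−1 duplicates):
  lead lead: 5
  green lead: 3
  lead low: 3
  low green: 3
  storm lead: 3
  green storm: 2
  lead green: 2
  low low: 2
15 duplicate windows → 24 − 15 = 9 distinct.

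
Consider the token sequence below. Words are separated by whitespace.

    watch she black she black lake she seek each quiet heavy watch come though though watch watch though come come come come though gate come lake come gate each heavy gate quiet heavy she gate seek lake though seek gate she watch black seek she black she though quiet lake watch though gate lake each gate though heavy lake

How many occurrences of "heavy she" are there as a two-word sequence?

Scanning the 58 overlapping bigram windows for "heavy she":
  position 33–34: heavy she

1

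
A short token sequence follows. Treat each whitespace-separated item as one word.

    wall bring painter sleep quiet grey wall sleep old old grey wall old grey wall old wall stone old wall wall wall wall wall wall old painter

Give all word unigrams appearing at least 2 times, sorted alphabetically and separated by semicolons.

grey; old; painter; sleep; wall

Unigram counts meeting the condition (at least 2 times):
  grey: 3
  old: 6
  painter: 2
  sleep: 2
  wall: 11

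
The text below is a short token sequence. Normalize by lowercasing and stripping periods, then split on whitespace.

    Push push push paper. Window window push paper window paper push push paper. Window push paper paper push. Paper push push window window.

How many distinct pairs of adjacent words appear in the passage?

9

23 tokens → 22 bigram windows in total.
Repeated bigrams (each contributes count−1 duplicates):
  push paper: 5
  push push: 4
  paper push: 3
  paper window: 3
  window push: 2
  window window: 2
13 duplicate windows → 22 − 13 = 9 distinct.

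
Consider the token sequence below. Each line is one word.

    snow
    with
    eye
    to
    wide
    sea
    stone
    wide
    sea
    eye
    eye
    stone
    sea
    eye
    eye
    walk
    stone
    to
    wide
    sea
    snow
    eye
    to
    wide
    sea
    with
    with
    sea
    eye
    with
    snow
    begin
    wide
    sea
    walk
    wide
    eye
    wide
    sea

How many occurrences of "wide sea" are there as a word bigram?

6

Scanning the 38 overlapping bigram windows for "wide sea":
  position 5–6: wide sea
  position 8–9: wide sea
  position 19–20: wide sea
  position 24–25: wide sea
  position 33–34: wide sea
  position 38–39: wide sea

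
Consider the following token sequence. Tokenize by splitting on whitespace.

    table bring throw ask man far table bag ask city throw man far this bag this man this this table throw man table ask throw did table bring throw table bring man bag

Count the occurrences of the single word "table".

Scanning the 33 tokens for "table":
  position 1: table
  position 7: table
  position 20: table
  position 23: table
  position 27: table
  position 30: table

6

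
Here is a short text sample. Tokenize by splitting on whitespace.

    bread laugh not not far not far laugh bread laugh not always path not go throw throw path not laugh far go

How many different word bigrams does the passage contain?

17

22 tokens → 21 bigram windows in total.
Repeated bigrams (each contributes count−1 duplicates):
  bread laugh: 2
  laugh not: 2
  not far: 2
  path not: 2
4 duplicate windows → 21 − 4 = 17 distinct.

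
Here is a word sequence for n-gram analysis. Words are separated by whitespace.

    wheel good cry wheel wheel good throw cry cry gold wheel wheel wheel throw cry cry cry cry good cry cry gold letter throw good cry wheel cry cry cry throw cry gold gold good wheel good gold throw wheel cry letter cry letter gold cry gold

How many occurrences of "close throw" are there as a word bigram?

0

Scanning the 46 overlapping bigram windows for "close throw":
  (none found)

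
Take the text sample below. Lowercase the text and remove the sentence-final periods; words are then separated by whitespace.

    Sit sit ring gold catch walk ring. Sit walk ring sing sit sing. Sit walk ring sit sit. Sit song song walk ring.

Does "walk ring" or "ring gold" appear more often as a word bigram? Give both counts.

"walk ring": 4 occurrences
"ring gold": 1 occurrence

"walk ring" (4 vs 1)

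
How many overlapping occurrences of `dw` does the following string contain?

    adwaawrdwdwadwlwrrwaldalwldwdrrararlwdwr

Sliding a length-2 window over the 40 characters (39 positions):
  position 2–3: dw
  position 8–9: dw
  position 10–11: dw
  position 13–14: dw
  position 27–28: dw
  position 38–39: dw

6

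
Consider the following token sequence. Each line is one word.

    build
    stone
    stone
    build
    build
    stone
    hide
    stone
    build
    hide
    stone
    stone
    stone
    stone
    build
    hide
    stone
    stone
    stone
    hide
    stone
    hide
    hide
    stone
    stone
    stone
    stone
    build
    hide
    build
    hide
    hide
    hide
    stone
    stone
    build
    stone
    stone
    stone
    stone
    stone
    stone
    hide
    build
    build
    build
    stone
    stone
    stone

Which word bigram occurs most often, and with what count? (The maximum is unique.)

"stone stone", 17 times

Bigram frequencies (highest first):
  stone stone: 17
  hide stone: 6
  stone build: 5
  build stone: 4
  stone hide: 4
  build hide: 4
  … (3 more, each ≤ 3)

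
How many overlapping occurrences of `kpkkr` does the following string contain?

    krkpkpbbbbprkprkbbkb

0

Sliding a length-5 window over the 20 characters (16 positions):
  (no match at any position)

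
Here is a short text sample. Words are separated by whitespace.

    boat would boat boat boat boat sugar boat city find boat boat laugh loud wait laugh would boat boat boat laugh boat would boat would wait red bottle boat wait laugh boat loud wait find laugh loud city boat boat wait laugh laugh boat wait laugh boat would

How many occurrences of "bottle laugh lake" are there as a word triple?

Scanning the 46 overlapping trigram windows for "bottle laugh lake":
  (none found)

0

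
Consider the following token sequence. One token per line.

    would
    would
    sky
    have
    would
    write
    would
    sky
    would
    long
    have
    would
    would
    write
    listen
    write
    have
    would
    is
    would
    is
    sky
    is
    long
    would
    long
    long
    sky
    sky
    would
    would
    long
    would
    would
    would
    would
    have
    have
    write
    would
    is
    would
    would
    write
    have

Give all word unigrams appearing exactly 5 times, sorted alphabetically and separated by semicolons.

long; sky; write

Unigram counts meeting the condition (exactly 5 times):
  long: 5
  sky: 5
  write: 5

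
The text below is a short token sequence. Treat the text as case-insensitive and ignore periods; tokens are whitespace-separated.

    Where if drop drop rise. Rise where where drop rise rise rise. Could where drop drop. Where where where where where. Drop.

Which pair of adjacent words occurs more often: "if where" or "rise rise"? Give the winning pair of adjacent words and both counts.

"if where": 0 occurrences
"rise rise": 3 occurrences

"rise rise" (3 vs 0)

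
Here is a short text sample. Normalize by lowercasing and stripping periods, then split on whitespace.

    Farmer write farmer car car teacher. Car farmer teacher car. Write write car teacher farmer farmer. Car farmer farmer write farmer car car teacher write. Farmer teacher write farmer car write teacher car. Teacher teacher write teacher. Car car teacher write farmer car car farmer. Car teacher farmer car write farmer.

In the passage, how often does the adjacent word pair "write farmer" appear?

6

Scanning the 50 overlapping bigram windows for "write farmer":
  position 2–3: write farmer
  position 20–21: write farmer
  position 25–26: write farmer
  position 28–29: write farmer
  position 41–42: write farmer
  position 50–51: write farmer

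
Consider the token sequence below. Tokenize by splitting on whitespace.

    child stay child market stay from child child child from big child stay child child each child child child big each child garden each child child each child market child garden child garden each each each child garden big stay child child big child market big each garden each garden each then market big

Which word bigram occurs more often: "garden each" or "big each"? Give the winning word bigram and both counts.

"garden each": 4 occurrences
"big each": 2 occurrences

"garden each" (4 vs 2)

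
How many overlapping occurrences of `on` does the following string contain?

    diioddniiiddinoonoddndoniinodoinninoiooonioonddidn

4

Sliding a length-2 window over the 50 characters (49 positions):
  position 16–17: on
  position 23–24: on
  position 40–41: on
  position 44–45: on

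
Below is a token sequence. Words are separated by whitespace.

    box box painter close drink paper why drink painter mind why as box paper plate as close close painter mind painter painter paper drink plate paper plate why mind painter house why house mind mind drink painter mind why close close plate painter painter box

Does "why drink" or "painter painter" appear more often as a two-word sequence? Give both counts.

"why drink": 1 occurrence
"painter painter": 2 occurrences

"painter painter" (2 vs 1)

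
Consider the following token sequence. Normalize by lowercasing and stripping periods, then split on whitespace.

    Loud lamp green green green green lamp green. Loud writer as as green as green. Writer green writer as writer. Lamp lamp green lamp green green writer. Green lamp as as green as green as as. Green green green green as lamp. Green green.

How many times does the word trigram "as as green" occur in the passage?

3

Scanning the 42 overlapping trigram windows for "as as green":
  position 11–13: as as green
  position 30–32: as as green
  position 35–37: as as green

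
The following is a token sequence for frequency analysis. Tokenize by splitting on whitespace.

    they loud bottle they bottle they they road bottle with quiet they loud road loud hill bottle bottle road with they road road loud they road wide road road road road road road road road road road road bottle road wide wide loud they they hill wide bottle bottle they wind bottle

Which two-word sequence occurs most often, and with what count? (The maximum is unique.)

"road road", 11 times

Bigram frequencies (highest first):
  road road: 11
  bottle they: 3
  they road: 3
  they loud: 2
  they they: 2
  road bottle: 2
  … (23 more, each ≤ 2)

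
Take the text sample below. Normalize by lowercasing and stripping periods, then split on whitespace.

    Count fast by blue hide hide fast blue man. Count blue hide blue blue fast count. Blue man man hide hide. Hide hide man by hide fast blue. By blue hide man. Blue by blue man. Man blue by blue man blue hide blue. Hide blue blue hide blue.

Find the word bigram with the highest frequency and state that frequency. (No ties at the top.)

"blue hide", 6 times

Bigram frequencies (highest first):
  blue hide: 6
  by blue: 4
  hide hide: 4
  blue man: 4
  hide blue: 4
  blue by: 3
  … (15 more, each ≤ 3)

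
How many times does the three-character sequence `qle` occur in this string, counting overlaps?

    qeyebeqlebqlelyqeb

Sliding a length-3 window over the 18 characters (16 positions):
  position 7–9: qle
  position 11–13: qle

2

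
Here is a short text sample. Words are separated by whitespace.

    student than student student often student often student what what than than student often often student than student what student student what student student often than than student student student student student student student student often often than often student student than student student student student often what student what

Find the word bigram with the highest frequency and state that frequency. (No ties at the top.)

"student student", 14 times

Bigram frequencies (highest first):
  student student: 14
  student often: 6
  than student: 5
  often student: 4
  student what: 4
  student than: 3
  … (8 more, each ≤ 3)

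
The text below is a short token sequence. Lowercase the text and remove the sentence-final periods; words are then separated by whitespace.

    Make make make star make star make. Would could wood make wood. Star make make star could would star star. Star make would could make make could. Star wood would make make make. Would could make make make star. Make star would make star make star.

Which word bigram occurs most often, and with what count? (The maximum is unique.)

"make make", 8 times

Bigram frequencies (highest first):
  make make: 8
  make star: 7
  star make: 6
  make would: 3
  would could: 3
  star star: 2
  … (14 more, each ≤ 2)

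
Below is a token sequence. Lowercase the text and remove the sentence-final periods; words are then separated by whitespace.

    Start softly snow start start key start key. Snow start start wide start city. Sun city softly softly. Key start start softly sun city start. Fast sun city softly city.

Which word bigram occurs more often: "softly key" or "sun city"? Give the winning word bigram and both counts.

"sun city" (3 vs 1)

"softly key": 1 occurrence
"sun city": 3 occurrences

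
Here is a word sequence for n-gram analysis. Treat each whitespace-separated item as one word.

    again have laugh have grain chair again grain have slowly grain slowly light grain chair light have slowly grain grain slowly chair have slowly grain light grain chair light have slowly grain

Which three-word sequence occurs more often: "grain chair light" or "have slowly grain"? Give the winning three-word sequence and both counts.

"have slowly grain" (4 vs 2)

"grain chair light": 2 occurrences
"have slowly grain": 4 occurrences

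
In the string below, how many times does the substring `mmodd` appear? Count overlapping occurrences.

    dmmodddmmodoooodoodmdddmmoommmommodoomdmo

1

Sliding a length-5 window over the 41 characters (37 positions):
  position 2–6: mmodd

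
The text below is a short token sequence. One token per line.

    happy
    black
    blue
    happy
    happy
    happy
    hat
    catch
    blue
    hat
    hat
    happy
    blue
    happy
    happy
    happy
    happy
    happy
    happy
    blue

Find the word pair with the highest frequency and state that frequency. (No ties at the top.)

Bigram frequencies (highest first):
  happy happy: 7
  blue happy: 2
  happy blue: 2
  happy black: 1
  black blue: 1
  happy hat: 1
  … (5 more, each ≤ 1)

"happy happy", 7 times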